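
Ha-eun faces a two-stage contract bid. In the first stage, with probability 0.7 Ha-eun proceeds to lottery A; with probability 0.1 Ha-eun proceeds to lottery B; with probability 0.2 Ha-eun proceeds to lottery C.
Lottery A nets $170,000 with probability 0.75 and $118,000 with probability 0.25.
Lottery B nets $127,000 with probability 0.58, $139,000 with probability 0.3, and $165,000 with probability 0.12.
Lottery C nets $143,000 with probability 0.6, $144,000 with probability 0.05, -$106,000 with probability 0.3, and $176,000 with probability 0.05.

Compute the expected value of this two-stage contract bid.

$137,416

EV(A) = 0.75 × 170000 + 0.25 × 118000 = 127500 + 29500 = 157000
EV(B) = 0.58 × 127000 + 0.3 × 139000 + 0.12 × 165000 = 73660 + 41700 + 19800 = 135160
EV(C) = 0.6 × 143000 + 0.05 × 144000 + 0.3 × (-106000) + 0.05 × 176000 = 85800 + 7200 − 31800 + 8800 = 70000
Overall = 0.7 × 157000 + 0.1 × 135160 + 0.2 × 70000 = 109900 + 13516 + 14000 = 137416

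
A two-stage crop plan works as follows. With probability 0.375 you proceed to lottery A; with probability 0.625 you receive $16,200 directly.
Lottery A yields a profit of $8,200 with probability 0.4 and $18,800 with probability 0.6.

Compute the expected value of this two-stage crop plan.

$15,585

EV(A) = 0.4 × 8200 + 0.6 × 18800 = 3280 + 11280 = 14560
Branch B: 16200 (certain)
Overall = 0.375 × 14560 + 0.625 × 16200 = 5460 + 10125 = 15585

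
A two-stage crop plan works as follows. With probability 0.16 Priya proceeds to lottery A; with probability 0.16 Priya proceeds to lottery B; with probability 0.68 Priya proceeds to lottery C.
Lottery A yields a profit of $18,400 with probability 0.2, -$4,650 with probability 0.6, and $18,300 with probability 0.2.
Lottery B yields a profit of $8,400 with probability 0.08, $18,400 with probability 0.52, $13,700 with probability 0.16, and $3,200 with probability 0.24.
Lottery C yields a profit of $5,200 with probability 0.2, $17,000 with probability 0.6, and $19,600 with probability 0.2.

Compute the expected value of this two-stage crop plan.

EV(A) = 0.2 × 18400 + 0.6 × (-4650) + 0.2 × 18300 = 3680 − 2790 + 3660 = 4550
EV(B) = 0.08 × 8400 + 0.52 × 18400 + 0.16 × 13700 + 0.24 × 3200 = 672 + 9568 + 2192 + 768 = 13200
EV(C) = 0.2 × 5200 + 0.6 × 17000 + 0.2 × 19600 = 1040 + 10200 + 3920 = 15160
Overall = 0.16 × 4550 + 0.16 × 13200 + 0.68 × 15160 = 728 + 2112 + 10308.8 = 13148.8

$13,148.80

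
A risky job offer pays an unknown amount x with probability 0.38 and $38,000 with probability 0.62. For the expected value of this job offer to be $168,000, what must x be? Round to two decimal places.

0.38·x + 0.62·38000 = 168000
0.38·x = 168000 − 23560 = 144440
x = 144440 / 0.38 = 380105.2632

x = $380,105.26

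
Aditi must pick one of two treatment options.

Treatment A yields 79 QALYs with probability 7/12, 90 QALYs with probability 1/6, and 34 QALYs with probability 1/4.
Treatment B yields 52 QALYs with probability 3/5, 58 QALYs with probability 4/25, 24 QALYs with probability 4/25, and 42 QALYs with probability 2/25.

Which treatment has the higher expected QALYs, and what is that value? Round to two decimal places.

Treatment A = 7/12 × 79 + 1/6 × 90 + 1/4 × 34 = 46.0833 + 15 + 8.5 = 69.5833
Treatment B = 3/5 × 52 + 4/25 × 58 + 4/25 × 24 + 2/25 × 42 = 31.2 + 9.28 + 3.84 + 3.36 = 47.68

Treatment A (69.58 QALYs)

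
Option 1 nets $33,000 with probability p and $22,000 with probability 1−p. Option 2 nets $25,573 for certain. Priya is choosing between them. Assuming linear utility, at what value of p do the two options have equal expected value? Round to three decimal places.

p = 0.325

p·33000 + (1−p)·22000 = 25573
11000p + 22000 = 25573
p = (25573 − 22000) / 11000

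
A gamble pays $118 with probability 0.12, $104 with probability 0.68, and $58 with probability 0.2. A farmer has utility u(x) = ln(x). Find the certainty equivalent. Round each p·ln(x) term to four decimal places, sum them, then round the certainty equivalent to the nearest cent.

E[u] = 0.12·ln(118) + 0.68·ln(104) + 0.2·ln(58) = 0.5725 + 3.1582 + 0.8121 = 4.5428
CE = e^4.5428 ≈ 93.95

$93.95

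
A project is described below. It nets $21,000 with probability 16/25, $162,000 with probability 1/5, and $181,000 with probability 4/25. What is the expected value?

EV = 16/25 × 21000 + 1/5 × 162000 + 4/25 × 181000 = 13440 + 32400 + 28960 = 74800

$74,800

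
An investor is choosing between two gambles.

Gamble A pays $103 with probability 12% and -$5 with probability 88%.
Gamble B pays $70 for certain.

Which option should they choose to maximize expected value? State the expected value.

Gamble A = 0.12 × 103 + 0.88 × (-5) = 12.36 − 4.4 = 7.96
Gamble B: 70 (certain)

Gamble B ($70)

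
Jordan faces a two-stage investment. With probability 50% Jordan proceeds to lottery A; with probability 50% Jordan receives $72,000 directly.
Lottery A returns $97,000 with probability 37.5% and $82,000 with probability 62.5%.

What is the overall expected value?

$79,812.50

EV(A) = 0.375 × 97000 + 0.625 × 82000 = 36375 + 51250 = 87625
Branch B: 72000 (certain)
Overall = 0.5 × 87625 + 0.5 × 72000 = 43812.5 + 36000 = 79812.5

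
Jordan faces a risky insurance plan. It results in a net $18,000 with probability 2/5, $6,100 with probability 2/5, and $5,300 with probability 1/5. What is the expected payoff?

$10,700

EV = 2/5 × 18000 + 2/5 × 6100 + 1/5 × 5300 = 7200 + 2440 + 1060 = 10700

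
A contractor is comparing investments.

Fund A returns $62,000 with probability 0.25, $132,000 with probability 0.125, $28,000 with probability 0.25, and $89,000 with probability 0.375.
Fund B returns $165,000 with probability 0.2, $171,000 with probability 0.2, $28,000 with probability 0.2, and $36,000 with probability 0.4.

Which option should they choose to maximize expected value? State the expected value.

Fund A = 0.25 × 62000 + 0.125 × 132000 + 0.25 × 28000 + 0.375 × 89000 = 15500 + 16500 + 7000 + 33375 = 72375
Fund B = 0.2 × 165000 + 0.2 × 171000 + 0.2 × 28000 + 0.4 × 36000 = 33000 + 34200 + 5600 + 14400 = 87200

Fund B ($87,200)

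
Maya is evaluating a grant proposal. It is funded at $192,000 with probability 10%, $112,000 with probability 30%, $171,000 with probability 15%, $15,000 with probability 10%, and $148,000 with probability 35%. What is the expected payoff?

$131,750

EV = 0.1 × 192000 + 0.3 × 112000 + 0.15 × 171000 + 0.1 × 15000 + 0.35 × 148000 = 19200 + 33600 + 25650 + 1500 + 51800 = 131750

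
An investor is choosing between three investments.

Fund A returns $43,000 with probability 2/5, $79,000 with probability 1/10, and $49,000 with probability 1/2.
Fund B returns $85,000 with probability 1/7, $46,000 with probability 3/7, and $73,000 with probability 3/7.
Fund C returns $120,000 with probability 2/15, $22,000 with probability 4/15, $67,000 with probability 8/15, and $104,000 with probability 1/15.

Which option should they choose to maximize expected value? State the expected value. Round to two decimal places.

Fund A = 2/5 × 43000 + 1/10 × 79000 + 1/2 × 49000 = 17200 + 7900 + 24500 = 49600
Fund B = 1/7 × 85000 + 3/7 × 46000 + 3/7 × 73000 = 12142.8571 + 19714.2857 + 31285.7143 = 63142.8571
Fund C = 2/15 × 120000 + 4/15 × 22000 + 8/15 × 67000 + 1/15 × 104000 = 16000 + 5866.6667 + 35733.3333 + 6933.3333 = 64533.3333

Fund C ($64,533.33)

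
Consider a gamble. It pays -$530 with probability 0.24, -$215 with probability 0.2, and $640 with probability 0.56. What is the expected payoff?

$188.20

EV = 0.24 × (-530) + 0.2 × (-215) + 0.56 × 640 = -127.2 − 43 + 358.4 = 188.2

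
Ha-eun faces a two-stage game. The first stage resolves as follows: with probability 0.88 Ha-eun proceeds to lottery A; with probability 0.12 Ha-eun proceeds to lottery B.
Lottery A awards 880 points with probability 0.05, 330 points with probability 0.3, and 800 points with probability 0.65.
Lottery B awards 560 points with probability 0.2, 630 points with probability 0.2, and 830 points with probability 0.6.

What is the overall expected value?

EV(A) = 0.05 × 880 + 0.3 × 330 + 0.65 × 800 = 44 + 99 + 520 = 663
EV(B) = 0.2 × 560 + 0.2 × 630 + 0.6 × 830 = 112 + 126 + 498 = 736
Overall = 0.88 × 663 + 0.12 × 736 = 583.44 + 88.32 = 671.76

671.76 points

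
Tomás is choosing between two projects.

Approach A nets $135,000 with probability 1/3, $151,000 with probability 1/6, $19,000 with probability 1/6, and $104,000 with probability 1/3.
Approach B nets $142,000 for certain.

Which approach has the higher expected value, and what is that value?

Approach A = 1/3 × 135000 + 1/6 × 151000 + 1/6 × 19000 + 1/3 × 104000 = 45000 + 25166.6667 + 3166.6667 + 34666.6667 = 108000
Approach B: 142000 (certain)

Approach B ($142,000)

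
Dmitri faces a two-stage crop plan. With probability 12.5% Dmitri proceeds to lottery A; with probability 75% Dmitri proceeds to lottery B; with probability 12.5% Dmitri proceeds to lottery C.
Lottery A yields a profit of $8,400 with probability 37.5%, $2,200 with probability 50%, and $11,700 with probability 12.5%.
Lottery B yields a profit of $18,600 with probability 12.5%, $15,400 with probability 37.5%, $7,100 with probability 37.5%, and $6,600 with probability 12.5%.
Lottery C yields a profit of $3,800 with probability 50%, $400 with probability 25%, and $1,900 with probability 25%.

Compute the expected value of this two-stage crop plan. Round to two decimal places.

EV(A) = 0.375 × 8400 + 0.5 × 2200 + 0.125 × 11700 = 3150 + 1100 + 1462.5 = 5712.5
EV(B) = 0.125 × 18600 + 0.375 × 15400 + 0.375 × 7100 + 0.125 × 6600 = 2325 + 5775 + 2662.5 + 825 = 11587.5
EV(C) = 0.5 × 3800 + 0.25 × 400 + 0.25 × 1900 = 1900 + 100 + 475 = 2475
Overall = 0.125 × 5712.5 + 0.75 × 11587.5 + 0.125 × 2475 = 714.0625 + 8690.625 + 309.375 = 9714.0625

$9,714.06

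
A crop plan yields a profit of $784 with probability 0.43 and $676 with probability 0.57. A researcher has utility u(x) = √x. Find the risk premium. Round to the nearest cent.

$0.98

E[u] = 0.43·√784 + 0.57·√676 = 0.43·28 + 0.57·26 = 26.86
CE = (26.86)² = 721.4596
Risk premium = EV − CE = 722.44 − 721.4596 = 0.9804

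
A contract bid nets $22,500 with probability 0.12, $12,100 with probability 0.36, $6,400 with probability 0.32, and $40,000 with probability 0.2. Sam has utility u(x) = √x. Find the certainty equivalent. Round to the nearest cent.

$15,178.24

E[u] = 0.12·√22500 + 0.36·√12100 + 0.32·√6400 + 0.2·√40000 = 0.12·150 + 0.36·110 + 0.32·80 + 0.2·200 = 123.2
CE = (123.2)² = 15178.24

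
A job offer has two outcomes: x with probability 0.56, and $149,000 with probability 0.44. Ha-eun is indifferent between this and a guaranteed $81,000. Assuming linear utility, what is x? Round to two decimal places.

x = $27,571.43

0.56·x + 0.44·149000 = 81000
0.56·x = 81000 − 65560 = 15440
x = 15440 / 0.56 = 27571.4286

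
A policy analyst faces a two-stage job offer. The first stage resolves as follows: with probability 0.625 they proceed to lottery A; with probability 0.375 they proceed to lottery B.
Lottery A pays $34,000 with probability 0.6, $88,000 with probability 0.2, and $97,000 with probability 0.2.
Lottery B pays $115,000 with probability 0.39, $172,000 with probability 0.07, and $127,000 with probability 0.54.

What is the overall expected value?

$82,926.25

EV(A) = 0.6 × 34000 + 0.2 × 88000 + 0.2 × 97000 = 20400 + 17600 + 19400 = 57400
EV(B) = 0.39 × 115000 + 0.07 × 172000 + 0.54 × 127000 = 44850 + 12040 + 68580 = 125470
Overall = 0.625 × 57400 + 0.375 × 125470 = 35875 + 47051.25 = 82926.25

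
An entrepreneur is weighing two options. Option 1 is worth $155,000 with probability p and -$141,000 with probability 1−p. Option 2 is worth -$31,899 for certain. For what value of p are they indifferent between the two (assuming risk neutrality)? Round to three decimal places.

p·155000 + (1−p)·(-141000) = -31899
296000p − 141000 = -31899
p = (-31899 + 141000) / 296000

p = 0.369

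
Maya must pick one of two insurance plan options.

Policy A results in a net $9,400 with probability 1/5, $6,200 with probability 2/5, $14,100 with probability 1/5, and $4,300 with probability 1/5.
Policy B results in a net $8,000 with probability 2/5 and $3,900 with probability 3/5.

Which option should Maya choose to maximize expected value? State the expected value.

Policy A ($8,040)

Policy A = 1/5 × 9400 + 2/5 × 6200 + 1/5 × 14100 + 1/5 × 4300 = 1880 + 2480 + 2820 + 860 = 8040
Policy B = 2/5 × 8000 + 3/5 × 3900 = 3200 + 2340 = 5540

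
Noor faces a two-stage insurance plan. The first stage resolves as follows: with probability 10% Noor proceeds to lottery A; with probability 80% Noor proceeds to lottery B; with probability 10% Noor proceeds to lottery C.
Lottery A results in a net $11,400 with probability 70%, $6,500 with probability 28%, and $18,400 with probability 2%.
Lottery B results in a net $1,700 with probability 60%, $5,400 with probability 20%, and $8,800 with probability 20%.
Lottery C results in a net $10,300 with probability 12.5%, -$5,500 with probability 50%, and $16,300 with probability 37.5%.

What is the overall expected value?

EV(A) = 0.7 × 11400 + 0.28 × 6500 + 0.02 × 18400 = 7980 + 1820 + 368 = 10168
EV(B) = 0.6 × 1700 + 0.2 × 5400 + 0.2 × 8800 = 1020 + 1080 + 1760 = 3860
EV(C) = 0.125 × 10300 + 0.5 × (-5500) + 0.375 × 16300 = 1287.5 − 2750 + 6112.5 = 4650
Overall = 0.1 × 10168 + 0.8 × 3860 + 0.1 × 4650 = 1016.8 + 3088 + 465 = 4569.8

$4,569.80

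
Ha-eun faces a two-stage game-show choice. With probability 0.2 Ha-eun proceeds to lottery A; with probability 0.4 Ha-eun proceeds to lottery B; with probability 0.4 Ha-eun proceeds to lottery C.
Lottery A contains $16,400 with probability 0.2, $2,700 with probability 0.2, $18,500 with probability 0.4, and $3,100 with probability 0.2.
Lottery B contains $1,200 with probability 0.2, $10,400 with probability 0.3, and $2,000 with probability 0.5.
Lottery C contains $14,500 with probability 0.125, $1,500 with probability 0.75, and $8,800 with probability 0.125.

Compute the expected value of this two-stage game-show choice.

EV(A) = 0.2 × 16400 + 0.2 × 2700 + 0.4 × 18500 + 0.2 × 3100 = 3280 + 540 + 7400 + 620 = 11840
EV(B) = 0.2 × 1200 + 0.3 × 10400 + 0.5 × 2000 = 240 + 3120 + 1000 = 4360
EV(C) = 0.125 × 14500 + 0.75 × 1500 + 0.125 × 8800 = 1812.5 + 1125 + 1100 = 4037.5
Overall = 0.2 × 11840 + 0.4 × 4360 + 0.4 × 4037.5 = 2368 + 1744 + 1615 = 5727

$5,727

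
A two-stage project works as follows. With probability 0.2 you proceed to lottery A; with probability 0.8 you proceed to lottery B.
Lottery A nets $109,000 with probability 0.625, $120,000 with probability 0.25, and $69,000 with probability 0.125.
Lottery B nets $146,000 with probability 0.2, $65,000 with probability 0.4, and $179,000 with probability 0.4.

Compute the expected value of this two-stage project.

$122,790

EV(A) = 0.625 × 109000 + 0.25 × 120000 + 0.125 × 69000 = 68125 + 30000 + 8625 = 106750
EV(B) = 0.2 × 146000 + 0.4 × 65000 + 0.4 × 179000 = 29200 + 26000 + 71600 = 126800
Overall = 0.2 × 106750 + 0.8 × 126800 = 21350 + 101440 = 122790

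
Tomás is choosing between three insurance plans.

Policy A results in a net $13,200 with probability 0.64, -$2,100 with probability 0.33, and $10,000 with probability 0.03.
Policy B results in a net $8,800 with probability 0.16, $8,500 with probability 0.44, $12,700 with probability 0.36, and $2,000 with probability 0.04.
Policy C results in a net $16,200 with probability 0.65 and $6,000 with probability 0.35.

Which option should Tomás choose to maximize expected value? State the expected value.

Policy A = 0.64 × 13200 + 0.33 × (-2100) + 0.03 × 10000 = 8448 − 693 + 300 = 8055
Policy B = 0.16 × 8800 + 0.44 × 8500 + 0.36 × 12700 + 0.04 × 2000 = 1408 + 3740 + 4572 + 80 = 9800
Policy C = 0.65 × 16200 + 0.35 × 6000 = 10530 + 2100 = 12630

Policy C ($12,630)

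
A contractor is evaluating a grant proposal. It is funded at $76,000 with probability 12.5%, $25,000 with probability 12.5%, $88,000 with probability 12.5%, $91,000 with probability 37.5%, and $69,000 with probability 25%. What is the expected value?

$75,000

EV = 0.125 × 76000 + 0.125 × 25000 + 0.125 × 88000 + 0.375 × 91000 + 0.25 × 69000 = 9500 + 3125 + 11000 + 34125 + 17250 = 75000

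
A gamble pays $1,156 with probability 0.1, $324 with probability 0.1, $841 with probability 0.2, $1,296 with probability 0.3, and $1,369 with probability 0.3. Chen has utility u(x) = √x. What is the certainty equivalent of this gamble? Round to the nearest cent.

E[u] = 0.1·√1156 + 0.1·√324 + 0.2·√841 + 0.3·√1296 + 0.3·√1369 = 0.1·34 + 0.1·18 + 0.2·29 + 0.3·36 + 0.3·37 = 32.9
CE = (32.9)² = 1082.41

$1,082.41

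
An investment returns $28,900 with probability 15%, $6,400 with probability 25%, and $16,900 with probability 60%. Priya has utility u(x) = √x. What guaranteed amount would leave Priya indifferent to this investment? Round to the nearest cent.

$15,252.25

E[u] = 0.15·√28900 + 0.25·√6400 + 0.6·√16900 = 0.15·170 + 0.25·80 + 0.6·130 = 123.5
CE = (123.5)² = 15252.25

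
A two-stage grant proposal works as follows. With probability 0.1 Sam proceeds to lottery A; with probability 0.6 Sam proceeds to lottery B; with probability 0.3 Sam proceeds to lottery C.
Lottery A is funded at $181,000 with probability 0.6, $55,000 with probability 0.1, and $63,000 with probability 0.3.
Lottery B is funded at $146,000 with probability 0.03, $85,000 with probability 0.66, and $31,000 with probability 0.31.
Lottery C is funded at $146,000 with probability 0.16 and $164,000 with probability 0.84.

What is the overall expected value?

EV(A) = 0.6 × 181000 + 0.1 × 55000 + 0.3 × 63000 = 108600 + 5500 + 18900 = 133000
EV(B) = 0.03 × 146000 + 0.66 × 85000 + 0.31 × 31000 = 4380 + 56100 + 9610 = 70090
EV(C) = 0.16 × 146000 + 0.84 × 164000 = 23360 + 137760 = 161120
Overall = 0.1 × 133000 + 0.6 × 70090 + 0.3 × 161120 = 13300 + 42054 + 48336 = 103690

$103,690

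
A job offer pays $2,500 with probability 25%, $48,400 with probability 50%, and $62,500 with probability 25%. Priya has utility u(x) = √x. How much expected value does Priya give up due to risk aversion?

E[u] = 0.25·√2500 + 0.5·√48400 + 0.25·√62500 = 0.25·50 + 0.5·220 + 0.25·250 = 185
CE = (185)² = 34225
Risk premium = EV − CE = 40450 − 34225 = 6225

$6,225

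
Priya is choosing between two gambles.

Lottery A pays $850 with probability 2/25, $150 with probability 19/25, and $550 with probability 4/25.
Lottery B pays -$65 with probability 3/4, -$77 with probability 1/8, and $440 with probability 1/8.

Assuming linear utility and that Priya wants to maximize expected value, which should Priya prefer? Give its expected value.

Lottery A = 2/25 × 850 + 19/25 × 150 + 4/25 × 550 = 68 + 114 + 88 = 270
Lottery B = 3/4 × (-65) + 1/8 × (-77) + 1/8 × 440 = -48.75 − 9.625 + 55 = -3.375

Lottery A ($270)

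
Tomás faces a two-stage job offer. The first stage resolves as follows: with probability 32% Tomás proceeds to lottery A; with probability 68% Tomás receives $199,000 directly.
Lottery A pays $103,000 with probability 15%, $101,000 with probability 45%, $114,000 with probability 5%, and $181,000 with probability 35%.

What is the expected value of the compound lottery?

$176,904

EV(A) = 0.15 × 103000 + 0.45 × 101000 + 0.05 × 114000 + 0.35 × 181000 = 15450 + 45450 + 5700 + 63350 = 129950
Branch B: 199000 (certain)
Overall = 0.32 × 129950 + 0.68 × 199000 = 41584 + 135320 = 176904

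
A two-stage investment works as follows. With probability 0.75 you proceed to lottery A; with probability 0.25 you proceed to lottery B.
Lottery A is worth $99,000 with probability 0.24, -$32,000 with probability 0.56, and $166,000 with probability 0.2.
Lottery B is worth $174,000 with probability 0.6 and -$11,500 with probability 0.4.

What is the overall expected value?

EV(A) = 0.24 × 99000 + 0.56 × (-32000) + 0.2 × 166000 = 23760 − 17920 + 33200 = 39040
EV(B) = 0.6 × 174000 + 0.4 × (-11500) = 104400 − 4600 = 99800
Overall = 0.75 × 39040 + 0.25 × 99800 = 29280 + 24950 = 54230

$54,230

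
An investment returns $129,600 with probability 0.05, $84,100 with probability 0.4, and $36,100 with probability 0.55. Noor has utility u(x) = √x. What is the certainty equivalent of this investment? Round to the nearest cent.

$56,882.25

E[u] = 0.05·√129600 + 0.4·√84100 + 0.55·√36100 = 0.05·360 + 0.4·290 + 0.55·190 = 238.5
CE = (238.5)² = 56882.25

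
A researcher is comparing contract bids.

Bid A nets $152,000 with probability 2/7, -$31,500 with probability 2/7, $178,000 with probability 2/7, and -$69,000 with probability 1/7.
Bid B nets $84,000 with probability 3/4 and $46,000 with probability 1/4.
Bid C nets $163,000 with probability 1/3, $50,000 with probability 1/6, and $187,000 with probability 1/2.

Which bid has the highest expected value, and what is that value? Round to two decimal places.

Bid A = 2/7 × 152000 + 2/7 × (-31500) + 2/7 × 178000 + 1/7 × (-69000) = 43428.5714 − 9000 + 50857.1429 − 9857.1429 = 75428.5714
Bid B = 3/4 × 84000 + 1/4 × 46000 = 63000 + 11500 = 74500
Bid C = 1/3 × 163000 + 1/6 × 50000 + 1/2 × 187000 = 54333.3333 + 8333.3333 + 93500 = 156166.6667

Bid C ($156,166.67)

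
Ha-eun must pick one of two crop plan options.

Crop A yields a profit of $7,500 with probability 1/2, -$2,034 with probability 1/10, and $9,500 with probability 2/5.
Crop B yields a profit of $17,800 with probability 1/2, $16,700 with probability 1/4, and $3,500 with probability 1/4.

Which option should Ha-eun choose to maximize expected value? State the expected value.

Crop A = 1/2 × 7500 + 1/10 × (-2034) + 2/5 × 9500 = 3750 − 203.4 + 3800 = 7346.6
Crop B = 1/2 × 17800 + 1/4 × 16700 + 1/4 × 3500 = 8900 + 4175 + 875 = 13950

Crop B ($13,950)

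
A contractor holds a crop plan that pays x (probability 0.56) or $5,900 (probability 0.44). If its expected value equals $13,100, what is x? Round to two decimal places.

x = $18,757.14

0.56·x + 0.44·5900 = 13100
0.56·x = 13100 − 2596 = 10504
x = 10504 / 0.56 = 18757.1429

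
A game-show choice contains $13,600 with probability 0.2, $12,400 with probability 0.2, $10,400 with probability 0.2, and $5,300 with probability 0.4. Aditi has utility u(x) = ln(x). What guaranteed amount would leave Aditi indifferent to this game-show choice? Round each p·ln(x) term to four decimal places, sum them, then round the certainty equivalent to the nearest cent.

E[u] = 0.2·ln(13600) + 0.2·ln(12400) + 0.2·ln(10400) + 0.4·ln(5300) = 1.9036 + 1.8851 + 1.8499 + 3.4302 = 9.0688
CE = e^9.0688 ≈ 8680.20

$8,680.20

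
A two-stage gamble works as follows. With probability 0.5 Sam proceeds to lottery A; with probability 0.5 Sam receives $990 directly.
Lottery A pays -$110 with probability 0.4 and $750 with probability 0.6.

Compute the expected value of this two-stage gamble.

$698

EV(A) = 0.4 × (-110) + 0.6 × 750 = -44 + 450 = 406
Branch B: 990 (certain)
Overall = 0.5 × 406 + 0.5 × 990 = 203 + 495 = 698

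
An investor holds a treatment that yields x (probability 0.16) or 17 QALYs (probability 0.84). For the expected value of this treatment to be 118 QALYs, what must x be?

0.16·x + 0.84·17 = 118
0.16·x = 118 − 14.28 = 103.72
x = 103.72 / 0.16 = 648.25

x = 648.25 QALYs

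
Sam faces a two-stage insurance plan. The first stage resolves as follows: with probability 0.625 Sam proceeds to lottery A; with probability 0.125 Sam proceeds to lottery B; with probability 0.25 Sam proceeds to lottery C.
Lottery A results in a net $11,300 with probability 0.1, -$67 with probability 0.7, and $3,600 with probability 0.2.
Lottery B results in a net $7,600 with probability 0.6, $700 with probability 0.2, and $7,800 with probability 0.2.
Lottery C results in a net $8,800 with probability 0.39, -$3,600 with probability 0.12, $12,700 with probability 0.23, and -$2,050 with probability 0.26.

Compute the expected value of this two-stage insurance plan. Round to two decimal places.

$3,256.44

EV(A) = 0.1 × 11300 + 0.7 × (-67) + 0.2 × 3600 = 1130 − 46.9 + 720 = 1803.1
EV(B) = 0.6 × 7600 + 0.2 × 700 + 0.2 × 7800 = 4560 + 140 + 1560 = 6260
EV(C) = 0.39 × 8800 + 0.12 × (-3600) + 0.23 × 12700 + 0.26 × (-2050) = 3432 − 432 + 2921 − 533 = 5388
Overall = 0.625 × 1803.1 + 0.125 × 6260 + 0.25 × 5388 = 1126.9375 + 782.5 + 1347 = 3256.4375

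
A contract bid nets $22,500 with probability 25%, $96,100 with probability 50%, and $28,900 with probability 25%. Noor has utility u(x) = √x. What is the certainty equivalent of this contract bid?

E[u] = 0.25·√22500 + 0.5·√96100 + 0.25·√28900 = 0.25·150 + 0.5·310 + 0.25·170 = 235
CE = (235)² = 55225

$55,225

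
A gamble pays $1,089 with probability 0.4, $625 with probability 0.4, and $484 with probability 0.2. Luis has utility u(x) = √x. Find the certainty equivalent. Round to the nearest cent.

E[u] = 0.4·√1089 + 0.4·√625 + 0.2·√484 = 0.4·33 + 0.4·25 + 0.2·22 = 27.6
CE = (27.6)² = 761.76

$761.76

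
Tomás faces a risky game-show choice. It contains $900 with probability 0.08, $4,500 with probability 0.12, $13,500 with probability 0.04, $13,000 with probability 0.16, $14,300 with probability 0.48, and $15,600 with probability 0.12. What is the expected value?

$11,968

EV = 0.08 × 900 + 0.12 × 4500 + 0.04 × 13500 + 0.16 × 13000 + 0.48 × 14300 + 0.12 × 15600 = 72 + 540 + 540 + 2080 + 6864 + 1872 = 11968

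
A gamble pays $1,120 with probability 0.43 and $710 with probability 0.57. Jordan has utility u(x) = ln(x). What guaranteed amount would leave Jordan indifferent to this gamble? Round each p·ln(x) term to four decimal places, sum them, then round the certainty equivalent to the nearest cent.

E[u] = 0.43·ln(1120) + 0.57·ln(710) = 3.0191 + 3.7422 = 6.7613
CE = e^6.7613 ≈ 863.76

$863.76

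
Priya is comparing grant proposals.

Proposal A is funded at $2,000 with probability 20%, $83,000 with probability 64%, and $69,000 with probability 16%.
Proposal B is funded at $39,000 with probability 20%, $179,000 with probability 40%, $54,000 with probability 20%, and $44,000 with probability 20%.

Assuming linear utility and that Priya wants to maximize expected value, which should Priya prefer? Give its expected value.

Proposal B ($99,000)

Proposal A = 0.2 × 2000 + 0.64 × 83000 + 0.16 × 69000 = 400 + 53120 + 11040 = 64560
Proposal B = 0.2 × 39000 + 0.4 × 179000 + 0.2 × 54000 + 0.2 × 44000 = 7800 + 71600 + 10800 + 8800 = 99000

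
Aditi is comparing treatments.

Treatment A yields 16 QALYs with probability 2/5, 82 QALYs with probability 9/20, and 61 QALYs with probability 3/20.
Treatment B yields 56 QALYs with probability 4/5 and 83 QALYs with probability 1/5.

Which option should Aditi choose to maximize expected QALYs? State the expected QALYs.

Treatment A = 2/5 × 16 + 9/20 × 82 + 3/20 × 61 = 6.4 + 36.9 + 9.15 = 52.45
Treatment B = 4/5 × 56 + 1/5 × 83 = 44.8 + 16.6 = 61.4

Treatment B (61.4 QALYs)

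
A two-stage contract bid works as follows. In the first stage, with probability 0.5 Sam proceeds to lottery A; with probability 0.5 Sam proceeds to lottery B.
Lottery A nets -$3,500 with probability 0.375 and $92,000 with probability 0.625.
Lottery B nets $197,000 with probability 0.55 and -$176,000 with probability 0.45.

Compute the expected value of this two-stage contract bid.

$42,668.75

EV(A) = 0.375 × (-3500) + 0.625 × 92000 = -1312.5 + 57500 = 56187.5
EV(B) = 0.55 × 197000 + 0.45 × (-176000) = 108350 − 79200 = 29150
Overall = 0.5 × 56187.5 + 0.5 × 29150 = 28093.75 + 14575 = 42668.75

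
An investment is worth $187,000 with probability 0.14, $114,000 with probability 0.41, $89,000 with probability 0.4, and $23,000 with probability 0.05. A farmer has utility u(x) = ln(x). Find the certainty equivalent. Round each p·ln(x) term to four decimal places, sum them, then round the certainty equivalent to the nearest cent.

E[u] = 0.14·ln(187000) + 0.41·ln(114000) + 0.4·ln(89000) + 0.05·ln(23000) = 1.6994 + 4.7740 + 4.5586 + 0.5022 = 11.5342
CE = e^11.5342 ≈ 102150.25

$102,150.25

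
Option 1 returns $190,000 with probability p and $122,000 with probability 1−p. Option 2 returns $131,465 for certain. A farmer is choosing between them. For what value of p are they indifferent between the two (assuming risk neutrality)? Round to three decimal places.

p·190000 + (1−p)·122000 = 131465
68000p + 122000 = 131465
p = (131465 − 122000) / 68000

p = 0.139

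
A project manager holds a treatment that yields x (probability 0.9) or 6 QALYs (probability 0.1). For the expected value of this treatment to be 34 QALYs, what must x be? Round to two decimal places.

x = 37.11 QALYs

0.9·x + 0.1·6 = 34
0.9·x = 34 − 0.6 = 33.4
x = 33.4 / 0.9 = 37.1111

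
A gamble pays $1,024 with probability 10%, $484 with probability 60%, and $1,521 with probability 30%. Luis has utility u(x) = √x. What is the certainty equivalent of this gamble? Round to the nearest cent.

$789.61

E[u] = 0.1·√1024 + 0.6·√484 + 0.3·√1521 = 0.1·32 + 0.6·22 + 0.3·39 = 28.1
CE = (28.1)² = 789.61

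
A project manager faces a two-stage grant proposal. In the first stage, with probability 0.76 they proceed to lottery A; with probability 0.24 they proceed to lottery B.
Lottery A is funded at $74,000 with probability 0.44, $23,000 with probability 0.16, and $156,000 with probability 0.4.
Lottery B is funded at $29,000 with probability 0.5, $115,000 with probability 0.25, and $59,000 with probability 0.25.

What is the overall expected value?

$88,886.40

EV(A) = 0.44 × 74000 + 0.16 × 23000 + 0.4 × 156000 = 32560 + 3680 + 62400 = 98640
EV(B) = 0.5 × 29000 + 0.25 × 115000 + 0.25 × 59000 = 14500 + 28750 + 14750 = 58000
Overall = 0.76 × 98640 + 0.24 × 58000 = 74966.4 + 13920 = 88886.4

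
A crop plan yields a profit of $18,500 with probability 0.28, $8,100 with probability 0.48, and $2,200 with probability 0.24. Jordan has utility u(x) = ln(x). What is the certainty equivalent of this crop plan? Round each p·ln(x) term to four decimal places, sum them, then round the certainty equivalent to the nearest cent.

$7,465.14

E[u] = 0.28·ln(18500) + 0.48·ln(8100) + 0.24·ln(2200) = 2.7511 + 4.3198 + 1.8471 = 8.9180
CE = e^8.9180 ≈ 7465.14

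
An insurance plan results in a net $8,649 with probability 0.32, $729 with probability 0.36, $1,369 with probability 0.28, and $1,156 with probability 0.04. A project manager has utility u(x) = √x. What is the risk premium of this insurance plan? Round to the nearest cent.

E[u] = 0.32·√8649 + 0.36·√729 + 0.28·√1369 + 0.04·√1156 = 0.32·93 + 0.36·27 + 0.28·37 + 0.04·34 = 51.2
CE = (51.2)² = 2621.44
Risk premium = EV − CE = 3459.68 − 2621.44 = 838.24

$838.24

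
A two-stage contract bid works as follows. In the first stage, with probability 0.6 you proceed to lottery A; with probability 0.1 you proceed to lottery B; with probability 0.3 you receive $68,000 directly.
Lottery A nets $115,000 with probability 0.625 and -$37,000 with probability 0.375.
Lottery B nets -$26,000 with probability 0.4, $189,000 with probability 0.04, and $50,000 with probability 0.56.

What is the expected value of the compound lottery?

$57,716

EV(A) = 0.625 × 115000 + 0.375 × (-37000) = 71875 − 13875 = 58000
EV(B) = 0.4 × (-26000) + 0.04 × 189000 + 0.56 × 50000 = -10400 + 7560 + 28000 = 25160
Branch C: 68000 (certain)
Overall = 0.6 × 58000 + 0.1 × 25160 + 0.3 × 68000 = 34800 + 2516 + 20400 = 57716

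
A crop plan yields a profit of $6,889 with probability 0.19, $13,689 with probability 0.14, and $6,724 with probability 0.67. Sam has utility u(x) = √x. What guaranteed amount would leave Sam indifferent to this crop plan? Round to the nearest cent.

$7,584.67

E[u] = 0.19·√6889 + 0.14·√13689 + 0.67·√6724 = 0.19·83 + 0.14·117 + 0.67·82 = 87.09
CE = (87.09)² = 7584.6681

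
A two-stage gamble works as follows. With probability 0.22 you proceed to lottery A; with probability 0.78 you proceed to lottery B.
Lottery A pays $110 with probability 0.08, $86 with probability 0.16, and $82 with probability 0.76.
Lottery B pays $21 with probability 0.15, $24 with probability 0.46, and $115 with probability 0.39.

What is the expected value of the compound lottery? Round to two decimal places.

$64.72

EV(A) = 0.08 × 110 + 0.16 × 86 + 0.76 × 82 = 8.8 + 13.76 + 62.32 = 84.88
EV(B) = 0.15 × 21 + 0.46 × 24 + 0.39 × 115 = 3.15 + 11.04 + 44.85 = 59.04
Overall = 0.22 × 84.88 + 0.78 × 59.04 = 18.6736 + 46.0512 = 64.7248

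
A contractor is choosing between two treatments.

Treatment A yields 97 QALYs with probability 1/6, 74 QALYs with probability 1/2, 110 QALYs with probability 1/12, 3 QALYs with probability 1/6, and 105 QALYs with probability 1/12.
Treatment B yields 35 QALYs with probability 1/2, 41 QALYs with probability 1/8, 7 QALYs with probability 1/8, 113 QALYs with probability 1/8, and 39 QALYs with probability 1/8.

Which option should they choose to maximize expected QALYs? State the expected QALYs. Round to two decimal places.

Treatment A (71.58 QALYs)

Treatment A = 1/6 × 97 + 1/2 × 74 + 1/12 × 110 + 1/6 × 3 + 1/12 × 105 = 16.1667 + 37 + 9.1667 + 0.5 + 8.75 = 71.5833
Treatment B = 1/2 × 35 + 1/8 × 41 + 1/8 × 7 + 1/8 × 113 + 1/8 × 39 = 17.5 + 5.125 + 0.875 + 14.125 + 4.875 = 42.5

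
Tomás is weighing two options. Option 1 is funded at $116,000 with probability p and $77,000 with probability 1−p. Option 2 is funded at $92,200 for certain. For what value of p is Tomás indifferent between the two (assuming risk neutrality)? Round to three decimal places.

p = 0.390

p·116000 + (1−p)·77000 = 92200
39000p + 77000 = 92200
p = (92200 − 77000) / 39000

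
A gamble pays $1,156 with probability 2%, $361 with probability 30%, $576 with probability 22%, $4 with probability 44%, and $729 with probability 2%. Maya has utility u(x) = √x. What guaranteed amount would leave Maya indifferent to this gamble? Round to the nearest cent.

$171.09

E[u] = 0.02·√1156 + 0.3·√361 + 0.22·√576 + 0.44·√4 + 0.02·√729 = 0.02·34 + 0.3·19 + 0.22·24 + 0.44·2 + 0.02·27 = 13.08
CE = (13.08)² = 171.0864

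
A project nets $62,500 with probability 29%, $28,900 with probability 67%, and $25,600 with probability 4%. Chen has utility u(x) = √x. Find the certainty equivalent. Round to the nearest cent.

E[u] = 0.29·√62500 + 0.67·√28900 + 0.04·√25600 = 0.29·250 + 0.67·170 + 0.04·160 = 192.8
CE = (192.8)² = 37171.84

$37,171.84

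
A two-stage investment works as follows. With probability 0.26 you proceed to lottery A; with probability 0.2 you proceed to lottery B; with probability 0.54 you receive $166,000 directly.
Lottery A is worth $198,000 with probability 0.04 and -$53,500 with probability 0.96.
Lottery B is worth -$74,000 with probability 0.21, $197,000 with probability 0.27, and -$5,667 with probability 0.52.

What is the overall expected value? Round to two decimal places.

EV(A) = 0.04 × 198000 + 0.96 × (-53500) = 7920 − 51360 = -43440
EV(B) = 0.21 × (-74000) + 0.27 × 197000 + 0.52 × (-5667) = -15540 + 53190 − 2946.84 = 34703.16
Branch C: 166000 (certain)
Overall = 0.26 × (-43440) + 0.2 × 34703.16 + 0.54 × 166000 = -11294.4 + 6940.632 + 89640 = 85286.232

$85,286.23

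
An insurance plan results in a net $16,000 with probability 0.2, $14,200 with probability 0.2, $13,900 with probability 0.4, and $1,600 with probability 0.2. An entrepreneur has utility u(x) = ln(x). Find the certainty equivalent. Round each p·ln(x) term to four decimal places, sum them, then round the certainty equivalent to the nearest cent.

E[u] = 0.2·ln(16000) + 0.2·ln(14200) + 0.4·ln(13900) + 0.2·ln(1600) = 1.9361 + 1.9122 + 3.8159 + 1.4756 = 9.1398
CE = e^9.1398 ≈ 9318.90

$9,318.90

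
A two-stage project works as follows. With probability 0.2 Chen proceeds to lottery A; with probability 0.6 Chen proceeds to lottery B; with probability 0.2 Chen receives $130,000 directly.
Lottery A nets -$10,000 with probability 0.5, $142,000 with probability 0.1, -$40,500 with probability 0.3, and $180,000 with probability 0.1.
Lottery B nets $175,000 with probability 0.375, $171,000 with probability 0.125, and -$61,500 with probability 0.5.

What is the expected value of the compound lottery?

EV(A) = 0.5 × (-10000) + 0.1 × 142000 + 0.3 × (-40500) + 0.1 × 180000 = -5000 + 14200 − 12150 + 18000 = 15050
EV(B) = 0.375 × 175000 + 0.125 × 171000 + 0.5 × (-61500) = 65625 + 21375 − 30750 = 56250
Branch C: 130000 (certain)
Overall = 0.2 × 15050 + 0.6 × 56250 + 0.2 × 130000 = 3010 + 33750 + 26000 = 62760

$62,760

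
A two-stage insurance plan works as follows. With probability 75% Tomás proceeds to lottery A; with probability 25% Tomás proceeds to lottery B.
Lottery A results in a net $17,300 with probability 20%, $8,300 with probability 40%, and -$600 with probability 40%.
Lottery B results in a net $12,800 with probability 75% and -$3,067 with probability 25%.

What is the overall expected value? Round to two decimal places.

EV(A) = 0.2 × 17300 + 0.4 × 8300 + 0.4 × (-600) = 3460 + 3320 − 240 = 6540
EV(B) = 0.75 × 12800 + 0.25 × (-3067) = 9600 − 766.75 = 8833.25
Overall = 0.75 × 6540 + 0.25 × 8833.25 = 4905 + 2208.3125 = 7113.3125

$7,113.31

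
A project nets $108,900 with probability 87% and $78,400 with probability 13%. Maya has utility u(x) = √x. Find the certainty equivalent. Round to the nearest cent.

$104,652.25

E[u] = 0.87·√108900 + 0.13·√78400 = 0.87·330 + 0.13·280 = 323.5
CE = (323.5)² = 104652.25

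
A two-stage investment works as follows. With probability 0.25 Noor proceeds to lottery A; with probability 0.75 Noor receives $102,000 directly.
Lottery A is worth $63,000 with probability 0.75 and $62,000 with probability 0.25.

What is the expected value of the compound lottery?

EV(A) = 0.75 × 63000 + 0.25 × 62000 = 47250 + 15500 = 62750
Branch B: 102000 (certain)
Overall = 0.25 × 62750 + 0.75 × 102000 = 15687.5 + 76500 = 92187.5

$92,187.50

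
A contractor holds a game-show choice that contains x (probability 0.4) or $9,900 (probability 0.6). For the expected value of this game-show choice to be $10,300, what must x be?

0.4·x + 0.6·9900 = 10300
0.4·x = 10300 − 5940 = 4360
x = 4360 / 0.4 = 10900

x = $10,900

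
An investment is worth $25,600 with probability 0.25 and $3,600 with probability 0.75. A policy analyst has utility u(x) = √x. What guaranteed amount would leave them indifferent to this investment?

E[u] = 0.25·√25600 + 0.75·√3600 = 0.25·160 + 0.75·60 = 85
CE = (85)² = 7225

$7,225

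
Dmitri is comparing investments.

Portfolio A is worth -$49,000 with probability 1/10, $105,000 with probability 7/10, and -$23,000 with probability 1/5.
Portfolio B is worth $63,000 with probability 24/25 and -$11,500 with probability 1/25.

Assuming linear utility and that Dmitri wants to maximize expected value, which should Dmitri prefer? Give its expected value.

Portfolio A ($64,000)

Portfolio A = 1/10 × (-49000) + 7/10 × 105000 + 1/5 × (-23000) = -4900 + 73500 − 4600 = 64000
Portfolio B = 24/25 × 63000 + 1/25 × (-11500) = 60480 − 460 = 60020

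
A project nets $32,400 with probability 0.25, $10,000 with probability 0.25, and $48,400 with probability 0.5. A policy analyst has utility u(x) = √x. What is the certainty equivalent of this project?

$32,400

E[u] = 0.25·√32400 + 0.25·√10000 + 0.5·√48400 = 0.25·180 + 0.25·100 + 0.5·220 = 180
CE = (180)² = 32400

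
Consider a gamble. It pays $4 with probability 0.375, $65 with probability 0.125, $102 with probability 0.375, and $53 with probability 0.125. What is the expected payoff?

EV = 0.375 × 4 + 0.125 × 65 + 0.375 × 102 + 0.125 × 53 = 1.5 + 8.125 + 38.25 + 6.625 = 54.5

$54.50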